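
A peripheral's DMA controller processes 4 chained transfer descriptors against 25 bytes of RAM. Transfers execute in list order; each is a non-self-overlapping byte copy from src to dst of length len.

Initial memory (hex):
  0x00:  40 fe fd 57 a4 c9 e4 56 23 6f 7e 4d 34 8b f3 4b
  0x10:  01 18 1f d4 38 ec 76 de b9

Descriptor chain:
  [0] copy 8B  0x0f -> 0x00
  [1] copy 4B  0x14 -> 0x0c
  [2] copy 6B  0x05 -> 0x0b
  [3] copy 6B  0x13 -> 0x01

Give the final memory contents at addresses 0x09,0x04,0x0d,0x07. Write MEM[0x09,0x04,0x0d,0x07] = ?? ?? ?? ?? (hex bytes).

MEM[0x09,0x04,0x0d,0x07] = 6f 76 76 76

[0] 0x0f->0x00 len=8 : 4b 01 18 1f d4 38 ec 76
[1] 0x14->0x0c len=4 : 38 ec 76 de
[2] 0x05->0x0b len=6 : 38 ec 76 23 6f 7e
[3] 0x13->0x01 len=6 : d4 38 ec 76 de b9
query mem[0x09]=0x6f, mem[0x04]=0x76, mem[0x0d]=0x76, mem[0x07]=0x76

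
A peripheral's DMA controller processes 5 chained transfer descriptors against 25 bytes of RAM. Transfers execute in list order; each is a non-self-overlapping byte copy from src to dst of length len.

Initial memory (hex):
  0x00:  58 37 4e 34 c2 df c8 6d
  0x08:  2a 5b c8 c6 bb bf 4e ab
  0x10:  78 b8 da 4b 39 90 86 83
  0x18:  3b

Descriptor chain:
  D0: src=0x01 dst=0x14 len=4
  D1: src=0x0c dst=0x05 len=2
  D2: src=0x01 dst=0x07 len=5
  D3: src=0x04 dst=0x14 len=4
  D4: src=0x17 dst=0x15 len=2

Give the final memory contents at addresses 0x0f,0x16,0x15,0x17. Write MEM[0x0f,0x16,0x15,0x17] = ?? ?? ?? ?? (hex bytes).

#0 dst[0x14+4] := {0x37,0x4e,0x34,0xc2}
#1 dst[0x05+2] := {0xbb,0xbf}
#2 dst[0x07+5] := {0x37,0x4e,0x34,0xc2,0xbb}
#3 dst[0x14+4] := {0xc2,0xbb,0xbf,0x37}
#4 dst[0x15+2] := {0x37,0x3b}
query mem[0x0f]=0xab, mem[0x16]=0x3b, mem[0x15]=0x37, mem[0x17]=0x37

MEM[0x0f,0x16,0x15,0x17] = ab 3b 37 37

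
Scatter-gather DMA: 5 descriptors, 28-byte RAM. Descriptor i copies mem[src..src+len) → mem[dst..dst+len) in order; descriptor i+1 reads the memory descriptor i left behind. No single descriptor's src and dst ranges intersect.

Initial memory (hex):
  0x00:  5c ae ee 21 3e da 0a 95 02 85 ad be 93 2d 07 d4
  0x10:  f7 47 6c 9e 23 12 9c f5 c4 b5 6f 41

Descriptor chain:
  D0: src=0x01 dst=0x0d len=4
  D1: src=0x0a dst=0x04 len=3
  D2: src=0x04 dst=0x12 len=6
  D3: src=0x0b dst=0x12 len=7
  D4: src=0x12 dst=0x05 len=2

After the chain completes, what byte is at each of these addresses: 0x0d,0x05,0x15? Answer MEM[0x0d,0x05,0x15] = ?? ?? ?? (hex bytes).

MEM[0x0d,0x05,0x15] = ae be ee

D0: mem[0x0d..0x10] <- [ae ee 21 3e]
D1: mem[0x04..0x06] <- [ad be 93]
D2: mem[0x12..0x17] <- [ad be 93 95 02 85]
D3: mem[0x12..0x18] <- [be 93 ae ee 21 3e 47]
D4: mem[0x05..0x06] <- [be 93]
query mem[0x0d]=0xae, mem[0x05]=0xbe, mem[0x15]=0xee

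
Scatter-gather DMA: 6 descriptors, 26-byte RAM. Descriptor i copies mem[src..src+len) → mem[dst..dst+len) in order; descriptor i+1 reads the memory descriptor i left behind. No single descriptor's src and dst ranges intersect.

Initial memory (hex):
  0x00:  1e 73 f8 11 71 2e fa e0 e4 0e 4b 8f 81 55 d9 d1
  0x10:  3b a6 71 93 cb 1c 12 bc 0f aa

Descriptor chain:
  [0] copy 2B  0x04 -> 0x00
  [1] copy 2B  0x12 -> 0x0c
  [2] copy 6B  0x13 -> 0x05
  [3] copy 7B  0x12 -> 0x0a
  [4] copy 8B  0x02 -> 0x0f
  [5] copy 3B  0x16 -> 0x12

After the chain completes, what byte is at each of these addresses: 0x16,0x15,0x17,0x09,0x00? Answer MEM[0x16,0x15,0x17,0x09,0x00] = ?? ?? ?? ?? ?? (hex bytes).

D0: mem[0x00..0x01] <- [71 2e]
D1: mem[0x0c..0x0d] <- [71 93]
D2: mem[0x05..0x0a] <- [93 cb 1c 12 bc 0f]
D3: mem[0x0a..0x10] <- [71 93 cb 1c 12 bc 0f]
D4: mem[0x0f..0x16] <- [f8 11 71 93 cb 1c 12 bc]
D5: mem[0x12..0x14] <- [bc bc 0f]
query mem[0x16]=0xbc, mem[0x15]=0x12, mem[0x17]=0xbc, mem[0x09]=0xbc, mem[0x00]=0x71

MEM[0x16,0x15,0x17,0x09,0x00] = bc 12 bc bc 71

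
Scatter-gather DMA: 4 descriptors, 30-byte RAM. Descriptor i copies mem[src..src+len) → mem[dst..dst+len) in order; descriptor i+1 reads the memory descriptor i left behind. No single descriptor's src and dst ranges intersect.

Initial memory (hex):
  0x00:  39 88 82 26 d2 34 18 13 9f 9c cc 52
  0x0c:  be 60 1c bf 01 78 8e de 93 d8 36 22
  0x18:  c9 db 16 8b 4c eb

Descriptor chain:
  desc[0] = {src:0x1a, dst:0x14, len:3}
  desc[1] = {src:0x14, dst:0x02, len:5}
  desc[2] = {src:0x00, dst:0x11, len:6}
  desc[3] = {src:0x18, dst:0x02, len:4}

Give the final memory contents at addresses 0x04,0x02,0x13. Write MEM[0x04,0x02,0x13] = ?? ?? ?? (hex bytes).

D0: mem[0x14..0x16] <- [16 8b 4c]
D1: mem[0x02..0x06] <- [16 8b 4c 22 c9]
D2: mem[0x11..0x16] <- [39 88 16 8b 4c 22]
D3: mem[0x02..0x05] <- [c9 db 16 8b]
query mem[0x04]=0x16, mem[0x02]=0xc9, mem[0x13]=0x16

MEM[0x04,0x02,0x13] = 16 c9 16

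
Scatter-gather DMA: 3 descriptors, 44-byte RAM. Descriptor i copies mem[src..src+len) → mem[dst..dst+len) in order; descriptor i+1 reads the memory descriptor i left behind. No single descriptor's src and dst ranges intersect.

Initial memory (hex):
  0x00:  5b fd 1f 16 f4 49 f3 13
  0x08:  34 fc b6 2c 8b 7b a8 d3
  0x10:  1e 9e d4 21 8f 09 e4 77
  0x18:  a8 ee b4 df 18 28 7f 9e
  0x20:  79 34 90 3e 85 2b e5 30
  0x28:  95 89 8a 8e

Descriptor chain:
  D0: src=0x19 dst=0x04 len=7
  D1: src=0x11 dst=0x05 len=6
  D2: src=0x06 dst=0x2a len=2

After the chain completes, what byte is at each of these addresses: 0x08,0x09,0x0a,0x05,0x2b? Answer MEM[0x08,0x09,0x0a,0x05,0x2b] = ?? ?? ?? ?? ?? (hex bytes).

MEM[0x08,0x09,0x0a,0x05,0x2b] = 8f 09 e4 9e 21

D0: mem[0x04..0x0a] <- [ee b4 df 18 28 7f 9e]
D1: mem[0x05..0x0a] <- [9e d4 21 8f 09 e4]
D2: mem[0x2a..0x2b] <- [d4 21]
query mem[0x08]=0x8f, mem[0x09]=0x09, mem[0x0a]=0xe4, mem[0x05]=0x9e, mem[0x2b]=0x21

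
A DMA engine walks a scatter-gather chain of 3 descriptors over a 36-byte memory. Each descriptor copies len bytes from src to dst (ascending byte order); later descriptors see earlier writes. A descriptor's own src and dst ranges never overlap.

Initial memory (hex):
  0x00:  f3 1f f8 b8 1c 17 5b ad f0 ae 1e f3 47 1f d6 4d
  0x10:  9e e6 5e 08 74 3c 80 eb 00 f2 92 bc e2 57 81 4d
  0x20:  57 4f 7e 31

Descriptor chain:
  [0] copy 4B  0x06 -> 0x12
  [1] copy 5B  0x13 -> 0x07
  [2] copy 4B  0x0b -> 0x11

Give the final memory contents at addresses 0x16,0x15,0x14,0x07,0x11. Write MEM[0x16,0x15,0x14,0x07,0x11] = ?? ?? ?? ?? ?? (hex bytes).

MEM[0x16,0x15,0x14,0x07,0x11] = 80 ae d6 ad eb

D0: mem[0x12..0x15] <- [5b ad f0 ae]
D1: mem[0x07..0x0b] <- [ad f0 ae 80 eb]
D2: mem[0x11..0x14] <- [eb 47 1f d6]
query mem[0x16]=0x80, mem[0x15]=0xae, mem[0x14]=0xd6, mem[0x07]=0xad, mem[0x11]=0xeb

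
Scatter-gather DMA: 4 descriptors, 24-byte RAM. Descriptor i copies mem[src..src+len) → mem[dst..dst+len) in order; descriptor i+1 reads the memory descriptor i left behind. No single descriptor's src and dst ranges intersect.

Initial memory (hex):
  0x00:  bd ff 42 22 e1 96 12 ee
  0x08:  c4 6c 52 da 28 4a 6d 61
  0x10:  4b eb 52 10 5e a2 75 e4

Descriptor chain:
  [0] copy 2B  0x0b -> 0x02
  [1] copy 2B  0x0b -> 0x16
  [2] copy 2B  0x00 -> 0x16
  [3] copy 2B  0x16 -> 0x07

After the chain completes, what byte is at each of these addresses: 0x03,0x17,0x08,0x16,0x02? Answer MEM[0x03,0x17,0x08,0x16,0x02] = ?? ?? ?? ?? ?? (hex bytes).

D0: mem[0x02..0x03] <- [da 28]
D1: mem[0x16..0x17] <- [da 28]
D2: mem[0x16..0x17] <- [bd ff]
D3: mem[0x07..0x08] <- [bd ff]
query mem[0x03]=0x28, mem[0x17]=0xff, mem[0x08]=0xff, mem[0x16]=0xbd, mem[0x02]=0xda

MEM[0x03,0x17,0x08,0x16,0x02] = 28 ff ff bd da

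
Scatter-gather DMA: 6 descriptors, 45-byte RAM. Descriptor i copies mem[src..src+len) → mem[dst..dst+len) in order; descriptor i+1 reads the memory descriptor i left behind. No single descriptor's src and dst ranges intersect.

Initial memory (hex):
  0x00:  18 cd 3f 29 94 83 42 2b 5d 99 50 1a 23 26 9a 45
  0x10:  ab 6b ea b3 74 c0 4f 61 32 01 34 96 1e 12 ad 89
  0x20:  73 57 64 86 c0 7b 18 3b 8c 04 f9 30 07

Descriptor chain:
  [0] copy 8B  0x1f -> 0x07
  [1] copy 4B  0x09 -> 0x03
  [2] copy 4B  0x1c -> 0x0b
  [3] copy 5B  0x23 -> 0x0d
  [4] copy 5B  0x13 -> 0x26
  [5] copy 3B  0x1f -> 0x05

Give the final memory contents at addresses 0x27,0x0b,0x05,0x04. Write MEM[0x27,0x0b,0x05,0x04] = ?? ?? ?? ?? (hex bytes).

#0 dst[0x07+8] := {0x89,0x73,0x57,0x64,0x86,0xc0,0x7b,0x18}
#1 dst[0x03+4] := {0x57,0x64,0x86,0xc0}
#2 dst[0x0b+4] := {0x1e,0x12,0xad,0x89}
#3 dst[0x0d+5] := {0x86,0xc0,0x7b,0x18,0x3b}
#4 dst[0x26+5] := {0xb3,0x74,0xc0,0x4f,0x61}
#5 dst[0x05+3] := {0x89,0x73,0x57}
query mem[0x27]=0x74, mem[0x0b]=0x1e, mem[0x05]=0x89, mem[0x04]=0x64

MEM[0x27,0x0b,0x05,0x04] = 74 1e 89 64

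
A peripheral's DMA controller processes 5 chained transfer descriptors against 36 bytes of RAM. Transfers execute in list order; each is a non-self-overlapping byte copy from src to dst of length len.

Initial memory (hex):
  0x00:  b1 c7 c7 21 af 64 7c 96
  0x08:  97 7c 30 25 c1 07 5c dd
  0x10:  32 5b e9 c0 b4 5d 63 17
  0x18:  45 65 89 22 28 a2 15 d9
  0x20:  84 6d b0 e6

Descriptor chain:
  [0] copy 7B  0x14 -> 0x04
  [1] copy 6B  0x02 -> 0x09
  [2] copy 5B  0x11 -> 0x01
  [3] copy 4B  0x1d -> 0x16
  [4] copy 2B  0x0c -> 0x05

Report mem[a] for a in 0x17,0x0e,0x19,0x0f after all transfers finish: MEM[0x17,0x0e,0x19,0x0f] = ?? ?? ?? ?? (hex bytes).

D0: mem[0x04..0x0a] <- [b4 5d 63 17 45 65 89]
D1: mem[0x09..0x0e] <- [c7 21 b4 5d 63 17]
D2: mem[0x01..0x05] <- [5b e9 c0 b4 5d]
D3: mem[0x16..0x19] <- [a2 15 d9 84]
D4: mem[0x05..0x06] <- [5d 63]
query mem[0x17]=0x15, mem[0x0e]=0x17, mem[0x19]=0x84, mem[0x0f]=0xdd

MEM[0x17,0x0e,0x19,0x0f] = 15 17 84 dd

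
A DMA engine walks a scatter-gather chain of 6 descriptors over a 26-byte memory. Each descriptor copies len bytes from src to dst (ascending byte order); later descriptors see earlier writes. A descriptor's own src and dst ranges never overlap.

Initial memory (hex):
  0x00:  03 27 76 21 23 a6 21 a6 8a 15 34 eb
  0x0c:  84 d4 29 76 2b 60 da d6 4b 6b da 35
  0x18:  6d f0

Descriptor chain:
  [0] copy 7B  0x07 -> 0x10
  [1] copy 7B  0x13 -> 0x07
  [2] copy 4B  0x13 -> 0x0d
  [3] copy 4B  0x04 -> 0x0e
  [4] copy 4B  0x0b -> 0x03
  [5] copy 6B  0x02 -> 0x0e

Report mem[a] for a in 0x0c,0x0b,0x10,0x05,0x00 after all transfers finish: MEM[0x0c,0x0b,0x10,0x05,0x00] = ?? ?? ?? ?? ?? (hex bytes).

MEM[0x0c,0x0b,0x10,0x05,0x00] = 6d 35 6d 34 03

D0: mem[0x10..0x16] <- [a6 8a 15 34 eb 84 d4]
D1: mem[0x07..0x0d] <- [34 eb 84 d4 35 6d f0]
D2: mem[0x0d..0x10] <- [34 eb 84 d4]
D3: mem[0x0e..0x11] <- [23 a6 21 34]
D4: mem[0x03..0x06] <- [35 6d 34 23]
D5: mem[0x0e..0x13] <- [76 35 6d 34 23 34]
query mem[0x0c]=0x6d, mem[0x0b]=0x35, mem[0x10]=0x6d, mem[0x05]=0x34, mem[0x00]=0x03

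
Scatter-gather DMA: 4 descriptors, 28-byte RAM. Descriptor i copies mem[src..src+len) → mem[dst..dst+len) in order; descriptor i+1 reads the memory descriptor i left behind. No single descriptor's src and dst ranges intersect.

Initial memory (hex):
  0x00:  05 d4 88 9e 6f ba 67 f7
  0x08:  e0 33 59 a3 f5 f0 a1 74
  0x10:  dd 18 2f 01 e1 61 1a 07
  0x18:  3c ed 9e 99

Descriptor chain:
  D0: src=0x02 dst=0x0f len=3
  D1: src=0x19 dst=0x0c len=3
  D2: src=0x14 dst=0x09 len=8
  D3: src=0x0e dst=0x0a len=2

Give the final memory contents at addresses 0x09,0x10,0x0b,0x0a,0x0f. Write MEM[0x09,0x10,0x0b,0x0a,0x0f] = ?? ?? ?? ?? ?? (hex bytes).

[0] 0x02->0x0f len=3 : 88 9e 6f
[1] 0x19->0x0c len=3 : ed 9e 99
[2] 0x14->0x09 len=8 : e1 61 1a 07 3c ed 9e 99
[3] 0x0e->0x0a len=2 : ed 9e
query mem[0x09]=0xe1, mem[0x10]=0x99, mem[0x0b]=0x9e, mem[0x0a]=0xed, mem[0x0f]=0x9e

MEM[0x09,0x10,0x0b,0x0a,0x0f] = e1 99 9e ed 9e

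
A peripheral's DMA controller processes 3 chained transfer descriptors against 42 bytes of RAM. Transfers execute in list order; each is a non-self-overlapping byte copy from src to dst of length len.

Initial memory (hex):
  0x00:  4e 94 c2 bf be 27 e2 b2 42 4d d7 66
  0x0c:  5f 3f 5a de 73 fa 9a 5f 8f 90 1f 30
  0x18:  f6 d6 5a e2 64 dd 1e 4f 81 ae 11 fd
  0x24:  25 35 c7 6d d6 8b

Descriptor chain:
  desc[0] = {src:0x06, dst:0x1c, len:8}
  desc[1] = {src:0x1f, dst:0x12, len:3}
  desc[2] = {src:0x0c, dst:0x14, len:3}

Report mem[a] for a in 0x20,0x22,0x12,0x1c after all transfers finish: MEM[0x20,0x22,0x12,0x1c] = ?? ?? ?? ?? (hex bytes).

MEM[0x20,0x22,0x12,0x1c] = d7 5f 4d e2

[0] 0x06->0x1c len=8 : e2 b2 42 4d d7 66 5f 3f
[1] 0x1f->0x12 len=3 : 4d d7 66
[2] 0x0c->0x14 len=3 : 5f 3f 5a
query mem[0x20]=0xd7, mem[0x22]=0x5f, mem[0x12]=0x4d, mem[0x1c]=0xe2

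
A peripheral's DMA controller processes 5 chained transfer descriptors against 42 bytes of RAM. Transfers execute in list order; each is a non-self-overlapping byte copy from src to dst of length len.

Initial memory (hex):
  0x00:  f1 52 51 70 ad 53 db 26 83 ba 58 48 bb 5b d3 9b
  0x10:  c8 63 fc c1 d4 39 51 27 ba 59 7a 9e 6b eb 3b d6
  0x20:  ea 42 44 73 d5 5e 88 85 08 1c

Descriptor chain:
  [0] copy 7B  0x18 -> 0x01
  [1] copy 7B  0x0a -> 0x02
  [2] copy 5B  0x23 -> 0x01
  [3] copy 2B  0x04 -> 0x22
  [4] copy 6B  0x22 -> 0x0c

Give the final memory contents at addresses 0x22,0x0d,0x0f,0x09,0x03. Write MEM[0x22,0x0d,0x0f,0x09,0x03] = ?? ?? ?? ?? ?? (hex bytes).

D0: mem[0x01..0x07] <- [ba 59 7a 9e 6b eb 3b]
D1: mem[0x02..0x08] <- [58 48 bb 5b d3 9b c8]
D2: mem[0x01..0x05] <- [73 d5 5e 88 85]
D3: mem[0x22..0x23] <- [88 85]
D4: mem[0x0c..0x11] <- [88 85 d5 5e 88 85]
query mem[0x22]=0x88, mem[0x0d]=0x85, mem[0x0f]=0x5e, mem[0x09]=0xba, mem[0x03]=0x5e

MEM[0x22,0x0d,0x0f,0x09,0x03] = 88 85 5e ba 5e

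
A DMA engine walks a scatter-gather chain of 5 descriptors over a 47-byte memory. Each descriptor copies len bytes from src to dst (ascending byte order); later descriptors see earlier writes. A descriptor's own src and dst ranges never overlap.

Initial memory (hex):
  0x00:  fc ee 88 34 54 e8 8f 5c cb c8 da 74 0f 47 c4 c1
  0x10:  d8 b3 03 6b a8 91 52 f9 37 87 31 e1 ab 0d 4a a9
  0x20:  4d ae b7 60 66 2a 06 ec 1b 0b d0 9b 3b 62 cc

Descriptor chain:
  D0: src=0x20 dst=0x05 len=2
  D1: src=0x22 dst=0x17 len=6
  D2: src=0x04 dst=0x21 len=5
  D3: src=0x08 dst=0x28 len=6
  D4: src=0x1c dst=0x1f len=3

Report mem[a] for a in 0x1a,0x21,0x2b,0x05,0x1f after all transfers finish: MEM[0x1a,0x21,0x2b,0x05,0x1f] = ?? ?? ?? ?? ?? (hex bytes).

MEM[0x1a,0x21,0x2b,0x05,0x1f] = 2a 4a 74 4d ec

  after D0: wrote 2B at 0x05 = 4dae
  after D1: wrote 6B at 0x17 = b760662a06ec
  after D2: wrote 5B at 0x21 = 544dae5ccb
  after D3: wrote 6B at 0x28 = cbc8da740f47
  after D4: wrote 3B at 0x1f = ec0d4a
query mem[0x1a]=0x2a, mem[0x21]=0x4a, mem[0x2b]=0x74, mem[0x05]=0x4d, mem[0x1f]=0xec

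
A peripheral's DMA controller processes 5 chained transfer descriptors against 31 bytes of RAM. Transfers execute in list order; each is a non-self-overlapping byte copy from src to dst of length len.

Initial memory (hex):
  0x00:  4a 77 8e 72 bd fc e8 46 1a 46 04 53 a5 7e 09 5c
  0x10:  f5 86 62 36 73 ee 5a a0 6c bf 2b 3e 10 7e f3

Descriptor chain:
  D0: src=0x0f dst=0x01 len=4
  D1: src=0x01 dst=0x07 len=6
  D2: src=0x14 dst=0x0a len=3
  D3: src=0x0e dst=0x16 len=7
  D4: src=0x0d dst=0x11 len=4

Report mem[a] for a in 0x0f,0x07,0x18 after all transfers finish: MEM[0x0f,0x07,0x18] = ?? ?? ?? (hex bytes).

D0: mem[0x01..0x04] <- [5c f5 86 62]
D1: mem[0x07..0x0c] <- [5c f5 86 62 fc e8]
D2: mem[0x0a..0x0c] <- [73 ee 5a]
D3: mem[0x16..0x1c] <- [09 5c f5 86 62 36 73]
D4: mem[0x11..0x14] <- [7e 09 5c f5]
query mem[0x0f]=0x5c, mem[0x07]=0x5c, mem[0x18]=0xf5

MEM[0x0f,0x07,0x18] = 5c 5c f5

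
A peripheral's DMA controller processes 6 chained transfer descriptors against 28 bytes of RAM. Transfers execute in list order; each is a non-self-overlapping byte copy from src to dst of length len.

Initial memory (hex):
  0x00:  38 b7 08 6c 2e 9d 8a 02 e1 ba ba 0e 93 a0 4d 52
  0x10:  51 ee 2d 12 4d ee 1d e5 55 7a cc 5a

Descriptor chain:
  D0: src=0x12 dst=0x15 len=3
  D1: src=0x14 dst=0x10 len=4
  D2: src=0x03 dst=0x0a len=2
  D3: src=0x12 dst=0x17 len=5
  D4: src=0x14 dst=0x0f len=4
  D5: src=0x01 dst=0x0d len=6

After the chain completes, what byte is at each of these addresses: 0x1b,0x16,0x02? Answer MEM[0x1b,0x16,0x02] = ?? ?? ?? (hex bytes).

[0] 0x12->0x15 len=3 : 2d 12 4d
[1] 0x14->0x10 len=4 : 4d 2d 12 4d
[2] 0x03->0x0a len=2 : 6c 2e
[3] 0x12->0x17 len=5 : 12 4d 4d 2d 12
[4] 0x14->0x0f len=4 : 4d 2d 12 12
[5] 0x01->0x0d len=6 : b7 08 6c 2e 9d 8a
query mem[0x1b]=0x12, mem[0x16]=0x12, mem[0x02]=0x08

MEM[0x1b,0x16,0x02] = 12 12 08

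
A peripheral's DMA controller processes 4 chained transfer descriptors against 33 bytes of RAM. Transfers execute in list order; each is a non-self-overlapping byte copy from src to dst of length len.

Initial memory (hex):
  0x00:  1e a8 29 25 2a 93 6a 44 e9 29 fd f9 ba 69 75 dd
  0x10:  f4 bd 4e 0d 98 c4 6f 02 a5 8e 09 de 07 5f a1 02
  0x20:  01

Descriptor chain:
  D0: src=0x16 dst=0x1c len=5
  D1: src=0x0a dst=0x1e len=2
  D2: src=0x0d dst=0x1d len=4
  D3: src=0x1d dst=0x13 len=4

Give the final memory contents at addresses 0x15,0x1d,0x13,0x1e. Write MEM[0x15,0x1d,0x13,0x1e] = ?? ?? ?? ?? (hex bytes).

MEM[0x15,0x1d,0x13,0x1e] = dd 69 69 75

#0 dst[0x1c+5] := {0x6f,0x02,0xa5,0x8e,0x09}
#1 dst[0x1e+2] := {0xfd,0xf9}
#2 dst[0x1d+4] := {0x69,0x75,0xdd,0xf4}
#3 dst[0x13+4] := {0x69,0x75,0xdd,0xf4}
query mem[0x15]=0xdd, mem[0x1d]=0x69, mem[0x13]=0x69, mem[0x1e]=0x75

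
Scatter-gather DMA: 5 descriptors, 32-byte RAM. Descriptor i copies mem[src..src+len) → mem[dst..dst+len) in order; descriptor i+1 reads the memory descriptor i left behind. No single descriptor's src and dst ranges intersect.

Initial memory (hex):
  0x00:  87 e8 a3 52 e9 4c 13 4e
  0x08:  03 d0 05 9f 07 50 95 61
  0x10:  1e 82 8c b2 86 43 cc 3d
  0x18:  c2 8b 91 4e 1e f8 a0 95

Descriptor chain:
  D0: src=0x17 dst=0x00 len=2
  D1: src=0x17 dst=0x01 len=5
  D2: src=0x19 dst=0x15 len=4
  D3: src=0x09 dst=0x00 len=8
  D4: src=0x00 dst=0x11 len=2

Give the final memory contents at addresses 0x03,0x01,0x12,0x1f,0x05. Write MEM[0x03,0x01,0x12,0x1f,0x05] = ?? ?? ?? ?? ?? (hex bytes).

MEM[0x03,0x01,0x12,0x1f,0x05] = 07 05 05 95 95

D0: mem[0x00..0x01] <- [3d c2]
D1: mem[0x01..0x05] <- [3d c2 8b 91 4e]
D2: mem[0x15..0x18] <- [8b 91 4e 1e]
D3: mem[0x00..0x07] <- [d0 05 9f 07 50 95 61 1e]
D4: mem[0x11..0x12] <- [d0 05]
query mem[0x03]=0x07, mem[0x01]=0x05, mem[0x12]=0x05, mem[0x1f]=0x95, mem[0x05]=0x95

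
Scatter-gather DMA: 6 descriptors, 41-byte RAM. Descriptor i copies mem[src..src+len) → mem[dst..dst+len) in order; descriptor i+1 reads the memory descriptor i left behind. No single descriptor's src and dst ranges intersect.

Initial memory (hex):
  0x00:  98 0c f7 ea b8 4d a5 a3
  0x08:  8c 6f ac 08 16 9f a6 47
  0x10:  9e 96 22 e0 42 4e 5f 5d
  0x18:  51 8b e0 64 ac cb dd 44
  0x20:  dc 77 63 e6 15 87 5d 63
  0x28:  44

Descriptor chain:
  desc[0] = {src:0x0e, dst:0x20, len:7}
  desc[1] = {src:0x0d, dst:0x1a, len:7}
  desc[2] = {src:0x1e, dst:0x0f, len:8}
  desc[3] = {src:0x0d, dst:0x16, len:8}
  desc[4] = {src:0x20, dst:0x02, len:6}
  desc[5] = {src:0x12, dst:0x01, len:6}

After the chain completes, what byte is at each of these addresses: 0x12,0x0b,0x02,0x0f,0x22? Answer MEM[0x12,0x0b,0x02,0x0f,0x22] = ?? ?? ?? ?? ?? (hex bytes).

MEM[0x12,0x0b,0x02,0x0f,0x22] = 47 08 9e 96 9e

[0] 0x0e->0x20 len=7 : a6 47 9e 96 22 e0 42
[1] 0x0d->0x1a len=7 : 9f a6 47 9e 96 22 e0
[2] 0x1e->0x0f len=8 : 96 22 e0 47 9e 96 22 e0
[3] 0x0d->0x16 len=8 : 9f a6 96 22 e0 47 9e 96
[4] 0x20->0x02 len=6 : e0 47 9e 96 22 e0
[5] 0x12->0x01 len=6 : 47 9e 96 22 9f a6
query mem[0x12]=0x47, mem[0x0b]=0x08, mem[0x02]=0x9e, mem[0x0f]=0x96, mem[0x22]=0x9e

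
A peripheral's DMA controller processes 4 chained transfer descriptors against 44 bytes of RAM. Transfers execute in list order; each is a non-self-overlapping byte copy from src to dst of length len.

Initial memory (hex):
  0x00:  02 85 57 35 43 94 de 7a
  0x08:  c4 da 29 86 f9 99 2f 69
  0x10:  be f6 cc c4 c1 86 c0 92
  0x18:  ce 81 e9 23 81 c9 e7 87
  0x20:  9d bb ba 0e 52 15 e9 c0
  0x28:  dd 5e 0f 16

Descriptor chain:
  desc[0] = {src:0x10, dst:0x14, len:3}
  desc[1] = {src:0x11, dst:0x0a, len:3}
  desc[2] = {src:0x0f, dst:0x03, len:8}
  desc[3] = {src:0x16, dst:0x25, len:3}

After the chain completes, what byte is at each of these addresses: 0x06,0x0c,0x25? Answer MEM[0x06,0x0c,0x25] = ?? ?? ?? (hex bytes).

D0: mem[0x14..0x16] <- [be f6 cc]
D1: mem[0x0a..0x0c] <- [f6 cc c4]
D2: mem[0x03..0x0a] <- [69 be f6 cc c4 be f6 cc]
D3: mem[0x25..0x27] <- [cc 92 ce]
query mem[0x06]=0xcc, mem[0x0c]=0xc4, mem[0x25]=0xcc

MEM[0x06,0x0c,0x25] = cc c4 cc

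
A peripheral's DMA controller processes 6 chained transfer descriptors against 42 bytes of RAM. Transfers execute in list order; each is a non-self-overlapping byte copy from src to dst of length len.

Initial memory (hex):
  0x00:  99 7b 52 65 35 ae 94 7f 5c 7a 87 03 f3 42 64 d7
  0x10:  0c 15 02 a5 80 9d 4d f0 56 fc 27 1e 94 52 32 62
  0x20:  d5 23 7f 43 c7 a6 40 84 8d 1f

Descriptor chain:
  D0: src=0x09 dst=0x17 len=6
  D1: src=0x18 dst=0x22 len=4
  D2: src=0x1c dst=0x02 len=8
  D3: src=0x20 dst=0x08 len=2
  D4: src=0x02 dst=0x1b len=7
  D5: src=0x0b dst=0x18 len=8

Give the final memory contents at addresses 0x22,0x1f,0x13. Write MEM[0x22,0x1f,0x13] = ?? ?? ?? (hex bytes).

[0] 0x09->0x17 len=6 : 7a 87 03 f3 42 64
[1] 0x18->0x22 len=4 : 87 03 f3 42
[2] 0x1c->0x02 len=8 : 64 52 32 62 d5 23 87 03
[3] 0x20->0x08 len=2 : d5 23
[4] 0x02->0x1b len=7 : 64 52 32 62 d5 23 d5
[5] 0x0b->0x18 len=8 : 03 f3 42 64 d7 0c 15 02
query mem[0x22]=0x87, mem[0x1f]=0x02, mem[0x13]=0xa5

MEM[0x22,0x1f,0x13] = 87 02 a5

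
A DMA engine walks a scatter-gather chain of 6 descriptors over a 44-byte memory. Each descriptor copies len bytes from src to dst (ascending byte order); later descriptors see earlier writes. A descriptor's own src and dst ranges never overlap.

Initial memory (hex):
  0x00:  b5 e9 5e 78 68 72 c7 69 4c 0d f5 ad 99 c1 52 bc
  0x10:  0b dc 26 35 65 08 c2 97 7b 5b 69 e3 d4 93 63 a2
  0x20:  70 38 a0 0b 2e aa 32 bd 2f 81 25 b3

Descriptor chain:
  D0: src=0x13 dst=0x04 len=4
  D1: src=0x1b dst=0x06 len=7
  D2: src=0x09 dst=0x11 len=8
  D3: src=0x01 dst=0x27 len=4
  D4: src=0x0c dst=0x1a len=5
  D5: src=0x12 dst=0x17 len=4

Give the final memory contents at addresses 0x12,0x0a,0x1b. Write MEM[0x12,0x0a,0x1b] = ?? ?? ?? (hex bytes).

MEM[0x12,0x0a,0x1b] = a2 a2 c1

  after D0: wrote 4B at 0x04 = 356508c2
  after D1: wrote 7B at 0x06 = e3d49363a27038
  after D2: wrote 8B at 0x11 = 63a27038c152bc0b
  after D3: wrote 4B at 0x27 = e95e7835
  after D4: wrote 5B at 0x1a = 38c152bc0b
  after D5: wrote 4B at 0x17 = a27038c1
query mem[0x12]=0xa2, mem[0x0a]=0xa2, mem[0x1b]=0xc1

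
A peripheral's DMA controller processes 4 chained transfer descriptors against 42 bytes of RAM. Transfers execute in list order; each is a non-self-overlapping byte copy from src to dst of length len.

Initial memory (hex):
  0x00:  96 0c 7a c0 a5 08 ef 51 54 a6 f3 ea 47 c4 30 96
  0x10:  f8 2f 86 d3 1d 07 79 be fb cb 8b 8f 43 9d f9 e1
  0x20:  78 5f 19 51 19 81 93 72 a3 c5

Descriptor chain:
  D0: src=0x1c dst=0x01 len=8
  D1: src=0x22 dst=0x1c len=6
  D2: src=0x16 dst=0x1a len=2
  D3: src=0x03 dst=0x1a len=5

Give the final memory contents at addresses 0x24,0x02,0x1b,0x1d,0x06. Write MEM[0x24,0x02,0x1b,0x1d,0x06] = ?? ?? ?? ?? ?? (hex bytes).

  after D0: wrote 8B at 0x01 = 439df9e1785f1951
  after D1: wrote 6B at 0x1c = 195119819372
  after D2: wrote 2B at 0x1a = 79be
  after D3: wrote 5B at 0x1a = f9e1785f19
query mem[0x24]=0x19, mem[0x02]=0x9d, mem[0x1b]=0xe1, mem[0x1d]=0x5f, mem[0x06]=0x5f

MEM[0x24,0x02,0x1b,0x1d,0x06] = 19 9d e1 5f 5f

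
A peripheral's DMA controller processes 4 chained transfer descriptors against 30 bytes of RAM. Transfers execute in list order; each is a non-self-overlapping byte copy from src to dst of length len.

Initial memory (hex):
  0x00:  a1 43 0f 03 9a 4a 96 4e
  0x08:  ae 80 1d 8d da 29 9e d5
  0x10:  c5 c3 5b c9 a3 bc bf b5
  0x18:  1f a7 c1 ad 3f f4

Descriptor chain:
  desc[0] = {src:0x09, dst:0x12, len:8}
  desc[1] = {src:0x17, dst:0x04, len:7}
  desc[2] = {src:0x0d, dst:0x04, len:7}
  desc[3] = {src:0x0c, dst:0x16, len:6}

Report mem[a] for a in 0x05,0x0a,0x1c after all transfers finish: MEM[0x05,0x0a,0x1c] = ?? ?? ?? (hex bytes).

MEM[0x05,0x0a,0x1c] = 9e 1d 3f

  after D0: wrote 8B at 0x12 = 801d8dda299ed5c5
  after D1: wrote 7B at 0x04 = 9ed5c5c1ad3ff4
  after D2: wrote 7B at 0x04 = 299ed5c5c3801d
  after D3: wrote 6B at 0x16 = da299ed5c5c3
query mem[0x05]=0x9e, mem[0x0a]=0x1d, mem[0x1c]=0x3f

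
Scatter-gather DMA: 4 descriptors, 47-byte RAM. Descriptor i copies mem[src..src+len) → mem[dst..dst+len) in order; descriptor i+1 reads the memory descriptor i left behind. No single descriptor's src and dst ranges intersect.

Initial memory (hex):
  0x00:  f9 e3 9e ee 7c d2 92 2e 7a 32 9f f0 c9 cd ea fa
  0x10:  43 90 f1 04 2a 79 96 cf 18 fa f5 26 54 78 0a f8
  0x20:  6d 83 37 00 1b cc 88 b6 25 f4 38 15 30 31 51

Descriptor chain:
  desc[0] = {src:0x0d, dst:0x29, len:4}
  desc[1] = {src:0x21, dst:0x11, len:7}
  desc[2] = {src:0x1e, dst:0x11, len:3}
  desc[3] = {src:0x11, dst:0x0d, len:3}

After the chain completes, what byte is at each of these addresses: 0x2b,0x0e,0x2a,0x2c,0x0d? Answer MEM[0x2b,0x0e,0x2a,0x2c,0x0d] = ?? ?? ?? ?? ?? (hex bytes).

MEM[0x2b,0x0e,0x2a,0x2c,0x0d] = fa f8 ea 43 0a

D0: mem[0x29..0x2c] <- [cd ea fa 43]
D1: mem[0x11..0x17] <- [83 37 00 1b cc 88 b6]
D2: mem[0x11..0x13] <- [0a f8 6d]
D3: mem[0x0d..0x0f] <- [0a f8 6d]
query mem[0x2b]=0xfa, mem[0x0e]=0xf8, mem[0x2a]=0xea, mem[0x2c]=0x43, mem[0x0d]=0x0a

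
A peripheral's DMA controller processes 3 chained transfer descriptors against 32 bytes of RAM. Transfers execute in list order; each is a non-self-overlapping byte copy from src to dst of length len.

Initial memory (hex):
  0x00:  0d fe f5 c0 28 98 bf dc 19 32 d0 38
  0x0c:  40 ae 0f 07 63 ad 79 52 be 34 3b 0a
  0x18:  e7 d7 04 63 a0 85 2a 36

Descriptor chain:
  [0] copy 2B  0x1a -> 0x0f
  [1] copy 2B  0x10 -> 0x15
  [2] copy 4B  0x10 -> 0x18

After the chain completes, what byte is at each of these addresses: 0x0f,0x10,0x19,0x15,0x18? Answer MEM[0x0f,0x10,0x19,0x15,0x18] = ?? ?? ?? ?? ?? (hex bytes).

  after D0: wrote 2B at 0x0f = 0463
  after D1: wrote 2B at 0x15 = 63ad
  after D2: wrote 4B at 0x18 = 63ad7952
query mem[0x0f]=0x04, mem[0x10]=0x63, mem[0x19]=0xad, mem[0x15]=0x63, mem[0x18]=0x63

MEM[0x0f,0x10,0x19,0x15,0x18] = 04 63 ad 63 63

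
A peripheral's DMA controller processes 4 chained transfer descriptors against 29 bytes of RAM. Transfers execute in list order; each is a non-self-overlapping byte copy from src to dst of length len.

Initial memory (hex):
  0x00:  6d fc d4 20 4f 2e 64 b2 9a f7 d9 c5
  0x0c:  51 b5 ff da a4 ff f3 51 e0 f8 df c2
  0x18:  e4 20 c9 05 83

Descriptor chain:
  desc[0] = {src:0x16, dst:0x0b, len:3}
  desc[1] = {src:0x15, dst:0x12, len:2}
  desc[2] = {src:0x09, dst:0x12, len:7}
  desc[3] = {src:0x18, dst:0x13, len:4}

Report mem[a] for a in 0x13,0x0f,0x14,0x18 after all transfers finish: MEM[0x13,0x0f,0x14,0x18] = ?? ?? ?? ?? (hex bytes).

D0: mem[0x0b..0x0d] <- [df c2 e4]
D1: mem[0x12..0x13] <- [f8 df]
D2: mem[0x12..0x18] <- [f7 d9 df c2 e4 ff da]
D3: mem[0x13..0x16] <- [da 20 c9 05]
query mem[0x13]=0xda, mem[0x0f]=0xda, mem[0x14]=0x20, mem[0x18]=0xda

MEM[0x13,0x0f,0x14,0x18] = da da 20 da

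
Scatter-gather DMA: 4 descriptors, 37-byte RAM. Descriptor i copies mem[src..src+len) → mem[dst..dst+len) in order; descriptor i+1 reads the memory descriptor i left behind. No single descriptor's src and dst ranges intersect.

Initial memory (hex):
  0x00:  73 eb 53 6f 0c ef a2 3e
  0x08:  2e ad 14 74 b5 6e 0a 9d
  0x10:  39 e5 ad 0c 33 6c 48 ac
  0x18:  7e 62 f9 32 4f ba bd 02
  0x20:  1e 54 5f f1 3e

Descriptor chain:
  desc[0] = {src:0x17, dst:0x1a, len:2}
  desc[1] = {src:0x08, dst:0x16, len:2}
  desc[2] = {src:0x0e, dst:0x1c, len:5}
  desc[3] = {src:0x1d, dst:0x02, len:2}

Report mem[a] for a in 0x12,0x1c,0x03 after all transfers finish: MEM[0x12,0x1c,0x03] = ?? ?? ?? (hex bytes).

MEM[0x12,0x1c,0x03] = ad 0a 39

[0] 0x17->0x1a len=2 : ac 7e
[1] 0x08->0x16 len=2 : 2e ad
[2] 0x0e->0x1c len=5 : 0a 9d 39 e5 ad
[3] 0x1d->0x02 len=2 : 9d 39
query mem[0x12]=0xad, mem[0x1c]=0x0a, mem[0x03]=0x39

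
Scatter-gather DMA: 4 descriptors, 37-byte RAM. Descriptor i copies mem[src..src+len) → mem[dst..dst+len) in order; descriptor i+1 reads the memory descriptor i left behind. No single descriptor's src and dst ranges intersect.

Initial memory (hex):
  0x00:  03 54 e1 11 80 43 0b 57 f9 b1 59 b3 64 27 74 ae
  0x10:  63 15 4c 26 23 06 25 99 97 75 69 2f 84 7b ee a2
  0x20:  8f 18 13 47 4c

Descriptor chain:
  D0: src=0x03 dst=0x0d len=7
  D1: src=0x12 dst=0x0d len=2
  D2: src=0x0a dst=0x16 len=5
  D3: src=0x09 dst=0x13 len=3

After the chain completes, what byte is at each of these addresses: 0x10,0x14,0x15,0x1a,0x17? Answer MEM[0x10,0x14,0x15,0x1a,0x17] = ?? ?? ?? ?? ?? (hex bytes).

D0: mem[0x0d..0x13] <- [11 80 43 0b 57 f9 b1]
D1: mem[0x0d..0x0e] <- [f9 b1]
D2: mem[0x16..0x1a] <- [59 b3 64 f9 b1]
D3: mem[0x13..0x15] <- [b1 59 b3]
query mem[0x10]=0x0b, mem[0x14]=0x59, mem[0x15]=0xb3, mem[0x1a]=0xb1, mem[0x17]=0xb3

MEM[0x10,0x14,0x15,0x1a,0x17] = 0b 59 b3 b1 b3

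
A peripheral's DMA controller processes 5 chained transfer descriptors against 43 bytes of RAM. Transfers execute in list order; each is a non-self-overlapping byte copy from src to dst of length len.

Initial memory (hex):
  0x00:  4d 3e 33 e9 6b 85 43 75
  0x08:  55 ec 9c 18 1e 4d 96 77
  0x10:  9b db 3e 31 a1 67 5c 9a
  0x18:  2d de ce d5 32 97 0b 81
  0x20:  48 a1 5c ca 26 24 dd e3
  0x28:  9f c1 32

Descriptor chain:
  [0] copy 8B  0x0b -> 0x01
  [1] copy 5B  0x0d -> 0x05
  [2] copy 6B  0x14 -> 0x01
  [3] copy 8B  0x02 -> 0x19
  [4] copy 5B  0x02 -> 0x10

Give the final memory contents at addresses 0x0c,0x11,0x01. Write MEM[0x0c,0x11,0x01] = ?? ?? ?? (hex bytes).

MEM[0x0c,0x11,0x01] = 1e 5c a1

  after D0: wrote 8B at 0x01 = 181e4d96779bdb3e
  after D1: wrote 5B at 0x05 = 4d96779bdb
  after D2: wrote 6B at 0x01 = a1675c9a2dde
  after D3: wrote 8B at 0x19 = 675c9a2dde779bdb
  after D4: wrote 5B at 0x10 = 675c9a2dde
query mem[0x0c]=0x1e, mem[0x11]=0x5c, mem[0x01]=0xa1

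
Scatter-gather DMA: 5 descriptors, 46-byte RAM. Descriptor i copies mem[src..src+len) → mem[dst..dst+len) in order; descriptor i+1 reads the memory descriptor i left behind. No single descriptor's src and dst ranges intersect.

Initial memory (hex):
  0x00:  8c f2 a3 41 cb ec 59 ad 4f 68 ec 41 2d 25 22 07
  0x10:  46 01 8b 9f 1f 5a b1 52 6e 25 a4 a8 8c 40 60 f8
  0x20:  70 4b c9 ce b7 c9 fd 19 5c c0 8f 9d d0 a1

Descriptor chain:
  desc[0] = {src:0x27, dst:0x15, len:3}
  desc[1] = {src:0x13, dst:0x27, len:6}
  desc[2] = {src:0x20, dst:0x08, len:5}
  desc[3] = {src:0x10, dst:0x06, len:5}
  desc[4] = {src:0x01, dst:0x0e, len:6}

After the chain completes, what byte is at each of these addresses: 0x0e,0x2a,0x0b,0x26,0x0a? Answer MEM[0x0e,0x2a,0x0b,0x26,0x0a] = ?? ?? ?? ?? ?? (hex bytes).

MEM[0x0e,0x2a,0x0b,0x26,0x0a] = f2 5c ce fd 1f

D0: mem[0x15..0x17] <- [19 5c c0]
D1: mem[0x27..0x2c] <- [9f 1f 19 5c c0 6e]
D2: mem[0x08..0x0c] <- [70 4b c9 ce b7]
D3: mem[0x06..0x0a] <- [46 01 8b 9f 1f]
D4: mem[0x0e..0x13] <- [f2 a3 41 cb ec 46]
query mem[0x0e]=0xf2, mem[0x2a]=0x5c, mem[0x0b]=0xce, mem[0x26]=0xfd, mem[0x0a]=0x1f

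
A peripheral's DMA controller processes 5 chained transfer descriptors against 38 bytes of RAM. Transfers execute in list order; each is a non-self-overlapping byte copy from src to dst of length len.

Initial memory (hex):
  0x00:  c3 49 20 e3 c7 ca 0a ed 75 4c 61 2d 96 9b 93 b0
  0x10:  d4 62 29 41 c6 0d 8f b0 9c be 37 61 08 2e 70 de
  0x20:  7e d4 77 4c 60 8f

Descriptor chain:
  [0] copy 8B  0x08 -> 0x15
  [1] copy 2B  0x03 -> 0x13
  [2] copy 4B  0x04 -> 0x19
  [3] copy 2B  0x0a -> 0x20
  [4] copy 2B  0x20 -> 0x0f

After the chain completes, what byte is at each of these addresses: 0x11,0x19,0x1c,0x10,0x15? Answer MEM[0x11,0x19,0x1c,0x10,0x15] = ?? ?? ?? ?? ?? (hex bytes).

MEM[0x11,0x19,0x1c,0x10,0x15] = 62 c7 ed 2d 75

[0] 0x08->0x15 len=8 : 75 4c 61 2d 96 9b 93 b0
[1] 0x03->0x13 len=2 : e3 c7
[2] 0x04->0x19 len=4 : c7 ca 0a ed
[3] 0x0a->0x20 len=2 : 61 2d
[4] 0x20->0x0f len=2 : 61 2d
query mem[0x11]=0x62, mem[0x19]=0xc7, mem[0x1c]=0xed, mem[0x10]=0x2d, mem[0x15]=0x75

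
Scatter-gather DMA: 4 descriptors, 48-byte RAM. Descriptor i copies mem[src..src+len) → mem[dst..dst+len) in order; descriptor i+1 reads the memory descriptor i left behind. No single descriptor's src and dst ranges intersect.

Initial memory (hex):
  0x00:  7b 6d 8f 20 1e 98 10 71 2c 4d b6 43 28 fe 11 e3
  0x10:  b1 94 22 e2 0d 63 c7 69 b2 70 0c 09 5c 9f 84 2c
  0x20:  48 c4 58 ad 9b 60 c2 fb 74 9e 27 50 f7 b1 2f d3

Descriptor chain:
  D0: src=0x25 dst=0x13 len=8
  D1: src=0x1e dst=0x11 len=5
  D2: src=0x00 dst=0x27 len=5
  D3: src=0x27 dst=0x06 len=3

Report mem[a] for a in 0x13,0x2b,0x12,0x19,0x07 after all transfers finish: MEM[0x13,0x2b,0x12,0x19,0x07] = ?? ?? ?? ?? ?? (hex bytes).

#0 dst[0x13+8] := {0x60,0xc2,0xfb,0x74,0x9e,0x27,0x50,0xf7}
#1 dst[0x11+5] := {0x84,0x2c,0x48,0xc4,0x58}
#2 dst[0x27+5] := {0x7b,0x6d,0x8f,0x20,0x1e}
#3 dst[0x06+3] := {0x7b,0x6d,0x8f}
query mem[0x13]=0x48, mem[0x2b]=0x1e, mem[0x12]=0x2c, mem[0x19]=0x50, mem[0x07]=0x6d

MEM[0x13,0x2b,0x12,0x19,0x07] = 48 1e 2c 50 6d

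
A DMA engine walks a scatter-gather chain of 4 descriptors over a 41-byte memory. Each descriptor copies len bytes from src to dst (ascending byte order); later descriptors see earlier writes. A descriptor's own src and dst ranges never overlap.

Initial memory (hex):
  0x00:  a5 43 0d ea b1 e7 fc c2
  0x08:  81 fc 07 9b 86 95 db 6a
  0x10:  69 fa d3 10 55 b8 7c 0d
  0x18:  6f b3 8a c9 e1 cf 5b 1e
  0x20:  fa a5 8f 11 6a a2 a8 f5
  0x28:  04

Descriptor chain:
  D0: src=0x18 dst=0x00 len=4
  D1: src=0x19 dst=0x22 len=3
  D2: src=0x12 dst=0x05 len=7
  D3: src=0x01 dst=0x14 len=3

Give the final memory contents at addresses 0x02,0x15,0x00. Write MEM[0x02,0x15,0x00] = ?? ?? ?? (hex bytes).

  after D0: wrote 4B at 0x00 = 6fb38ac9
  after D1: wrote 3B at 0x22 = b38ac9
  after D2: wrote 7B at 0x05 = d31055b87c0d6f
  after D3: wrote 3B at 0x14 = b38ac9
query mem[0x02]=0x8a, mem[0x15]=0x8a, mem[0x00]=0x6f

MEM[0x02,0x15,0x00] = 8a 8a 6f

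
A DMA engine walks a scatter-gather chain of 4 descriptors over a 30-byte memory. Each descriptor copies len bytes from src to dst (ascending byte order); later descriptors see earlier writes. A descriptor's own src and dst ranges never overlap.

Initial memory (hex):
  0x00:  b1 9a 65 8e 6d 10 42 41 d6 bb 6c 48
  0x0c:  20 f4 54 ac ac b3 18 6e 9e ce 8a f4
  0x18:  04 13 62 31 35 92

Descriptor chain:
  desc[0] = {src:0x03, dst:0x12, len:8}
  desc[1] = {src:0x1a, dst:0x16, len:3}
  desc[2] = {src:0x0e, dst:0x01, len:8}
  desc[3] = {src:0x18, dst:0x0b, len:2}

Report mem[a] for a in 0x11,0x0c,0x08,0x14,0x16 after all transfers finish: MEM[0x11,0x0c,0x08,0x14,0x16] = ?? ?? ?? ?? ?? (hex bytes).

D0: mem[0x12..0x19] <- [8e 6d 10 42 41 d6 bb 6c]
D1: mem[0x16..0x18] <- [62 31 35]
D2: mem[0x01..0x08] <- [54 ac ac b3 8e 6d 10 42]
D3: mem[0x0b..0x0c] <- [35 6c]
query mem[0x11]=0xb3, mem[0x0c]=0x6c, mem[0x08]=0x42, mem[0x14]=0x10, mem[0x16]=0x62

MEM[0x11,0x0c,0x08,0x14,0x16] = b3 6c 42 10 62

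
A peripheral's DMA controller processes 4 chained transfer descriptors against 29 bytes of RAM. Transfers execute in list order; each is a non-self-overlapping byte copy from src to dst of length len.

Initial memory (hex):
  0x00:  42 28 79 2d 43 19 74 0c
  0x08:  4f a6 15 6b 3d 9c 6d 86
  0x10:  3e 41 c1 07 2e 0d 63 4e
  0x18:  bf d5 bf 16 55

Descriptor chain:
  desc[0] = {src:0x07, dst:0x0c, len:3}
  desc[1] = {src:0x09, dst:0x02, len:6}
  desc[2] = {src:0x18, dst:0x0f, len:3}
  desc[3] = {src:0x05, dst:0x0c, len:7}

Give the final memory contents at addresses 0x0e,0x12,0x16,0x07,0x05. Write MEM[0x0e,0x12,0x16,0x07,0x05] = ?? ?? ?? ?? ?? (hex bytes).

MEM[0x0e,0x12,0x16,0x07,0x05] = a6 6b 63 a6 0c

D0: mem[0x0c..0x0e] <- [0c 4f a6]
D1: mem[0x02..0x07] <- [a6 15 6b 0c 4f a6]
D2: mem[0x0f..0x11] <- [bf d5 bf]
D3: mem[0x0c..0x12] <- [0c 4f a6 4f a6 15 6b]
query mem[0x0e]=0xa6, mem[0x12]=0x6b, mem[0x16]=0x63, mem[0x07]=0xa6, mem[0x05]=0x0c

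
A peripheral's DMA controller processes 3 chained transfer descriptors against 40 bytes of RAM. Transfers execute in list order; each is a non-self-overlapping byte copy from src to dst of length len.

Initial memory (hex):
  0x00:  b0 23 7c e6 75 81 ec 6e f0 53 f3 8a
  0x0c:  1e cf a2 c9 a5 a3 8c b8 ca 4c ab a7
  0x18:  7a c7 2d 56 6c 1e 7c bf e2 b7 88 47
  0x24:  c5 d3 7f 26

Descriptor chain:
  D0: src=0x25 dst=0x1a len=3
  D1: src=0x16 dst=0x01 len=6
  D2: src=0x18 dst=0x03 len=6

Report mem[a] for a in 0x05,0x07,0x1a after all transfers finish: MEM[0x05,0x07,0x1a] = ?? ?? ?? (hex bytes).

#0 dst[0x1a+3] := {0xd3,0x7f,0x26}
#1 dst[0x01+6] := {0xab,0xa7,0x7a,0xc7,0xd3,0x7f}
#2 dst[0x03+6] := {0x7a,0xc7,0xd3,0x7f,0x26,0x1e}
query mem[0x05]=0xd3, mem[0x07]=0x26, mem[0x1a]=0xd3

MEM[0x05,0x07,0x1a] = d3 26 d3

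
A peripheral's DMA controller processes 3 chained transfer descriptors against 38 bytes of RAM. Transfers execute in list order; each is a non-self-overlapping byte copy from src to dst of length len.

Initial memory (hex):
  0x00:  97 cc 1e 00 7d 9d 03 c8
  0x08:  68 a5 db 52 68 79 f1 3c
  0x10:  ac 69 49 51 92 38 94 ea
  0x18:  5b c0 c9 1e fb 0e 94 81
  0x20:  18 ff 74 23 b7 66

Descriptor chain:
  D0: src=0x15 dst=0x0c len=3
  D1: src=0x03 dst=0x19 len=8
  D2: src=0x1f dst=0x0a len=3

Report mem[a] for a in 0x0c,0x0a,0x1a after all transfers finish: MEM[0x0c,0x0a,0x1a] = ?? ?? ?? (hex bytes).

#0 dst[0x0c+3] := {0x38,0x94,0xea}
#1 dst[0x19+8] := {0x00,0x7d,0x9d,0x03,0xc8,0x68,0xa5,0xdb}
#2 dst[0x0a+3] := {0xa5,0xdb,0xff}
query mem[0x0c]=0xff, mem[0x0a]=0xa5, mem[0x1a]=0x7d

MEM[0x0c,0x0a,0x1a] = ff a5 7d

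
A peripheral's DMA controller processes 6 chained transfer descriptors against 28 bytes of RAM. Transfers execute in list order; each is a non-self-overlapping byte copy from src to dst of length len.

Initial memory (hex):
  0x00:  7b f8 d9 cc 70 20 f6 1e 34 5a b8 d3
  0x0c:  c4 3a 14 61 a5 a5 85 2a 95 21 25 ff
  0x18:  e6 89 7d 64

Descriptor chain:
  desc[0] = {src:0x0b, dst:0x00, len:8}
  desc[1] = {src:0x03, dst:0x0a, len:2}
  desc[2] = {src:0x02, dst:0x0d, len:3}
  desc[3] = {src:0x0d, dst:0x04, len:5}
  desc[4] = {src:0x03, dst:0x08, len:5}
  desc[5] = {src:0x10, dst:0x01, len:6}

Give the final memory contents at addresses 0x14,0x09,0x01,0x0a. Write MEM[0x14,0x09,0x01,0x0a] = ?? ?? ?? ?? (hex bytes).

#0 dst[0x00+8] := {0xd3,0xc4,0x3a,0x14,0x61,0xa5,0xa5,0x85}
#1 dst[0x0a+2] := {0x14,0x61}
#2 dst[0x0d+3] := {0x3a,0x14,0x61}
#3 dst[0x04+5] := {0x3a,0x14,0x61,0xa5,0xa5}
#4 dst[0x08+5] := {0x14,0x3a,0x14,0x61,0xa5}
#5 dst[0x01+6] := {0xa5,0xa5,0x85,0x2a,0x95,0x21}
query mem[0x14]=0x95, mem[0x09]=0x3a, mem[0x01]=0xa5, mem[0x0a]=0x14

MEM[0x14,0x09,0x01,0x0a] = 95 3a a5 14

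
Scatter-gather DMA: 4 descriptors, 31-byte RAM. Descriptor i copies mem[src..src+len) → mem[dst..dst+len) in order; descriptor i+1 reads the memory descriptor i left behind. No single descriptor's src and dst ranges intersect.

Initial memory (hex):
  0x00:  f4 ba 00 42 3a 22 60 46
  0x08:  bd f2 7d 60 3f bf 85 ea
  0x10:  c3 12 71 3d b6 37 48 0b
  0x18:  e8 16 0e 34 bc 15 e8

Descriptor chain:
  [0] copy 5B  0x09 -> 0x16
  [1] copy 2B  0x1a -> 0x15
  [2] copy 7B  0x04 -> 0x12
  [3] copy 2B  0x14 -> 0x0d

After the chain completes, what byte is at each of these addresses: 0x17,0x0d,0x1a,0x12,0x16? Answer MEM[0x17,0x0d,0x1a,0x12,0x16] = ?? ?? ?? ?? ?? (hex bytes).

MEM[0x17,0x0d,0x1a,0x12,0x16] = f2 60 bf 3a bd

  after D0: wrote 5B at 0x16 = f27d603fbf
  after D1: wrote 2B at 0x15 = bf34
  after D2: wrote 7B at 0x12 = 3a226046bdf27d
  after D3: wrote 2B at 0x0d = 6046
query mem[0x17]=0xf2, mem[0x0d]=0x60, mem[0x1a]=0xbf, mem[0x12]=0x3a, mem[0x16]=0xbd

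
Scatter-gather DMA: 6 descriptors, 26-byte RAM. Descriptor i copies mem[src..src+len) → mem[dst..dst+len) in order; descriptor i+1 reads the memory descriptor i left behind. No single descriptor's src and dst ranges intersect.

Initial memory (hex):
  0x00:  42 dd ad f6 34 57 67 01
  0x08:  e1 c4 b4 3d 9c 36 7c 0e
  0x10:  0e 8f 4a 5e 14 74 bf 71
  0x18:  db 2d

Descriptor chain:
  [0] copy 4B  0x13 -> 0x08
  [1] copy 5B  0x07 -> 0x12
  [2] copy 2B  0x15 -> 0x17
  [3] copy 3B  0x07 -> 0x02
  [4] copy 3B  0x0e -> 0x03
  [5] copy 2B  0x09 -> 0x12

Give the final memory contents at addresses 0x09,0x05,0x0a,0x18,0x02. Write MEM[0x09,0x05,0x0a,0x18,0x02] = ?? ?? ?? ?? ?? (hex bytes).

  after D0: wrote 4B at 0x08 = 5e1474bf
  after D1: wrote 5B at 0x12 = 015e1474bf
  after D2: wrote 2B at 0x17 = 74bf
  after D3: wrote 3B at 0x02 = 015e14
  after D4: wrote 3B at 0x03 = 7c0e0e
  after D5: wrote 2B at 0x12 = 1474
query mem[0x09]=0x14, mem[0x05]=0x0e, mem[0x0a]=0x74, mem[0x18]=0xbf, mem[0x02]=0x01

MEM[0x09,0x05,0x0a,0x18,0x02] = 14 0e 74 bf 01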